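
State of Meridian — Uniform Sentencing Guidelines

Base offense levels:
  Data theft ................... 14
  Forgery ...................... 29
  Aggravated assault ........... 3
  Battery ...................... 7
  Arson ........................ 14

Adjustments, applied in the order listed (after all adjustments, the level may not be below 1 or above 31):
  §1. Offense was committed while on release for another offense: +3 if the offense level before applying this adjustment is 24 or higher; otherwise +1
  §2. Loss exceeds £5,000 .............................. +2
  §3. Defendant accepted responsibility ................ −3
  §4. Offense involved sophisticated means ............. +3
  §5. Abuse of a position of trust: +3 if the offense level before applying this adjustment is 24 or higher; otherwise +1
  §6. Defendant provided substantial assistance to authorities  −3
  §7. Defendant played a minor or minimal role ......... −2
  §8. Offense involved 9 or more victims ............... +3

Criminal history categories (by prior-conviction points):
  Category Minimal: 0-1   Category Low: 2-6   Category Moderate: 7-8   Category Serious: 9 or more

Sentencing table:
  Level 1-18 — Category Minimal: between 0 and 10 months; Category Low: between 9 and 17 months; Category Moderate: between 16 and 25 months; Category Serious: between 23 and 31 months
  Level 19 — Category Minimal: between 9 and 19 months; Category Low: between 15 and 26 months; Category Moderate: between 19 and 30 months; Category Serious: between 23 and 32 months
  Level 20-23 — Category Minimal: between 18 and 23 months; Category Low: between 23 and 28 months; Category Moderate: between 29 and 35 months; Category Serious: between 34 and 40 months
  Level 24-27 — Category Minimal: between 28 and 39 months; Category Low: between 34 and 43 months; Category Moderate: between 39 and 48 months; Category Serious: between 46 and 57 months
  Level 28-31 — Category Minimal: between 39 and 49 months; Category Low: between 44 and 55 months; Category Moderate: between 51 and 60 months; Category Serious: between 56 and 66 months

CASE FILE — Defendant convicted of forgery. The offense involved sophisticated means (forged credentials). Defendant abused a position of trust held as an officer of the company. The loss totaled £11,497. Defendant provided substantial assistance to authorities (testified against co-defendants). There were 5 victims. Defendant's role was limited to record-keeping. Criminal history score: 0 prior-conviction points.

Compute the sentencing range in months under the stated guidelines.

39-49 months

Base offense level for forgery: 29.
§2 applies: 29 + 2 = 31.
§3 does not apply.
§4 applies: 31 + 3 = 34.
§5 applies (level before this adjustment is 34 ≥ 24, so +3): 34 + 3 = 37.
§6 applies: 37 − 3 = 34.
§7 applies: 34 − 2 = 32.
Level 32 exceeds the maximum of 31; capped at 31.
Final offense level: 31.
Criminal history: 0 prior points → Category Minimal (0-1).
Level 31 falls in the 28-31 band.
Grid: Level 28-31 × Category Minimal = 39-49 months.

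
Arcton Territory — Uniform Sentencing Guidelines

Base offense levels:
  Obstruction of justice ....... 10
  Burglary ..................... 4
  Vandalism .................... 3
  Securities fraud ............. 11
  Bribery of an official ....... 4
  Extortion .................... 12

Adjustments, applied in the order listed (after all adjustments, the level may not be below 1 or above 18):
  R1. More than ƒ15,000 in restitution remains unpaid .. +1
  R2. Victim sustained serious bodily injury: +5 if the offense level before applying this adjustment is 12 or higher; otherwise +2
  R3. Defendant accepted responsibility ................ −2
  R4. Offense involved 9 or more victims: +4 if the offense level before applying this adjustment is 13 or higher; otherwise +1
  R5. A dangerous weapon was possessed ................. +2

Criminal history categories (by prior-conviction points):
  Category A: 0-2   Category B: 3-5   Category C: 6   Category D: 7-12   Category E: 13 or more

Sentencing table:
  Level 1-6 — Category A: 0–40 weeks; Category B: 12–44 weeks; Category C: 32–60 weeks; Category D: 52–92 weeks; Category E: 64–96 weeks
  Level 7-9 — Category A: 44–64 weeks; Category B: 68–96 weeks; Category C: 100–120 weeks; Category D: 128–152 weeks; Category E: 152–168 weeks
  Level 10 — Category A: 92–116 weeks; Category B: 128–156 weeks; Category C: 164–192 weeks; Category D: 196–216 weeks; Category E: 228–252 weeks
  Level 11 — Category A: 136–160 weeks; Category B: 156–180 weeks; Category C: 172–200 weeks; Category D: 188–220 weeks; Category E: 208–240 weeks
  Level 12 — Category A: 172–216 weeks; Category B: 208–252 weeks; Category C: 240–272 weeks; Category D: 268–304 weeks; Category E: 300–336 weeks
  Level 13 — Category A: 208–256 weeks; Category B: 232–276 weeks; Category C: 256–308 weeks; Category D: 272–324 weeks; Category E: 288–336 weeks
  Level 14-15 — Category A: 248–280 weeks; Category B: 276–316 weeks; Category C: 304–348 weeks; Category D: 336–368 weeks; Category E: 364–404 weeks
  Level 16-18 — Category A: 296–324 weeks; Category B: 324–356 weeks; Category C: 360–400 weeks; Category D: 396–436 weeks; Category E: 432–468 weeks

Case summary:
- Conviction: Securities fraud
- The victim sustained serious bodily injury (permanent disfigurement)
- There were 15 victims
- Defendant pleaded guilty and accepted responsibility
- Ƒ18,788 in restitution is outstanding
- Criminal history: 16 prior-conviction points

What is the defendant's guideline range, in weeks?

Base offense level for securities fraud: 11.
R1 applies: 11 + 1 = 12.
R2 applies (level before this adjustment is 12 ≥ 12, so +5): 12 + 5 = 17.
R3 applies: 17 − 2 = 15.
R4 applies (level before this adjustment is 15 ≥ 13, so +4): 15 + 4 = 19.
R5 does not apply.
Level 19 exceeds the maximum of 18; capped at 18.
Final offense level: 18.
Criminal history: 16 prior points → Category E (13+).
Level 18 falls in the 16-18 band.
Grid: Level 16-18 × Category E = 432-468 weeks.

432-468 weeks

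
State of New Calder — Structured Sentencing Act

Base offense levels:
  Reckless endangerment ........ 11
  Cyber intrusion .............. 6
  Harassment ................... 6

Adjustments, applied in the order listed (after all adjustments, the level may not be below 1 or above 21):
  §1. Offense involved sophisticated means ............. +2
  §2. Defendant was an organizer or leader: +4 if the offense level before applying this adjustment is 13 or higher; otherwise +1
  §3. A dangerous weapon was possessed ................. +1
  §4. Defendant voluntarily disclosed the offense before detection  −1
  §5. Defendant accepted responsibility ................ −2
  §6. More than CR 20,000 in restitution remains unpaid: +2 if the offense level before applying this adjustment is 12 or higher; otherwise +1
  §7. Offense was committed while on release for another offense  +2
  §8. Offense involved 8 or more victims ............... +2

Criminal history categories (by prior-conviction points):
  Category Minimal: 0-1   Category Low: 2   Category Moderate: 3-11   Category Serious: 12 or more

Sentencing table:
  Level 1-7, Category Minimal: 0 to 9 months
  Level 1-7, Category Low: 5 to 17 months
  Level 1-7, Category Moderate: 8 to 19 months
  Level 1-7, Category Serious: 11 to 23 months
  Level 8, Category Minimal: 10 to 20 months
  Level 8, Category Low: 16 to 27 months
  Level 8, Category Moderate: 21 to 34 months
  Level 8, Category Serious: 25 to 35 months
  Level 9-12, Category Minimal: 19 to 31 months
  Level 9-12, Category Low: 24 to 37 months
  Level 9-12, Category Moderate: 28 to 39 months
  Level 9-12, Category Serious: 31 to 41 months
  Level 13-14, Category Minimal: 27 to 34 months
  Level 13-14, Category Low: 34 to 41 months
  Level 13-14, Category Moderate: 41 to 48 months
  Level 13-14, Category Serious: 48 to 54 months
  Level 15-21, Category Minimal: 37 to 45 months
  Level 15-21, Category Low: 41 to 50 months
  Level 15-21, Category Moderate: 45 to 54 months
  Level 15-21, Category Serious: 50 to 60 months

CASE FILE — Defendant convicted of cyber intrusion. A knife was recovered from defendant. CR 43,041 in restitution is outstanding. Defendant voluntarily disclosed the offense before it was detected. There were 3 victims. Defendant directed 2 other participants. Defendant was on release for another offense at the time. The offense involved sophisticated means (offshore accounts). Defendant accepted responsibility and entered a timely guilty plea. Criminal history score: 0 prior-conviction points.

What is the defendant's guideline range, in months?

19-31 months

Base offense level for cyber intrusion: 6.
§1 applies: 6 + 2 = 8.
§2 applies (level before this adjustment is 8 < 13, so +1): 8 + 1 = 9.
§3 applies: 9 + 1 = 10.
§4 applies: 10 − 1 = 9.
§5 applies: 9 − 2 = 7.
§6 applies (level before this adjustment is 7 < 12, so +1): 7 + 1 = 8.
§7 applies: 8 + 2 = 10.
§8 does not apply.
Final offense level: 10.
Criminal history: 0 prior points → Category Minimal (0-1).
Level 10 falls in the 9-12 band.
Grid: Level 9-12 × Category Minimal = 19-31 months.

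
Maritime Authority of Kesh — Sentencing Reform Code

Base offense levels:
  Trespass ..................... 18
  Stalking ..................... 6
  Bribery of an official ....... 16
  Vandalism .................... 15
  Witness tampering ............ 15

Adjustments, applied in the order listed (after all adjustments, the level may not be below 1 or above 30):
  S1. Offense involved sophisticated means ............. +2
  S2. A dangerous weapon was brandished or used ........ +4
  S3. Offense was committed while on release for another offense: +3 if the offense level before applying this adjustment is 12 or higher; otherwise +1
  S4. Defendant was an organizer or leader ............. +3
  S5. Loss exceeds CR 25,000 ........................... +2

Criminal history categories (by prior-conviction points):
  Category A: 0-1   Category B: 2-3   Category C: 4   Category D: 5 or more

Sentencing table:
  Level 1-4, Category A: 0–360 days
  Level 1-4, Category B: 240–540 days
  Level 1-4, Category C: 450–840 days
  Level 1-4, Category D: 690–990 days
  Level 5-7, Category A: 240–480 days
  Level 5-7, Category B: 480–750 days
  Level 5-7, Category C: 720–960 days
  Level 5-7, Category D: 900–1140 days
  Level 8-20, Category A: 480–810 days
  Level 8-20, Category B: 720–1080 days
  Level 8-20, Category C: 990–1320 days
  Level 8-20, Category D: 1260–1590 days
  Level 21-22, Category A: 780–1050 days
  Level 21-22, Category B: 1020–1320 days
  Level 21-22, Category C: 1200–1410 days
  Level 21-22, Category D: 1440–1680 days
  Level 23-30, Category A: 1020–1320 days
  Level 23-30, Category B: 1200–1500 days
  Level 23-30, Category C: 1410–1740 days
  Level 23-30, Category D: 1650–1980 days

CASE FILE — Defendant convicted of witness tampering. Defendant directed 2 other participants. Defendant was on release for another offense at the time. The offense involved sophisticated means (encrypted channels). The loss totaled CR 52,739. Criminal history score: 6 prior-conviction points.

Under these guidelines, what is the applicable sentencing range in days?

Base offense level for witness tampering: 15.
S1 applies: 15 + 2 = 17.
S3 applies (level before this adjustment is 17 ≥ 12, so +3): 17 + 3 = 20.
S4 applies: 20 + 3 = 23.
S5 applies: 23 + 2 = 25.
Final offense level: 25.
Criminal history: 6 prior points → Category D (5+).
Level 25 falls in the 23-30 band.
Grid: Level 23-30 × Category D = 1650-1980 days.

1650-1980 days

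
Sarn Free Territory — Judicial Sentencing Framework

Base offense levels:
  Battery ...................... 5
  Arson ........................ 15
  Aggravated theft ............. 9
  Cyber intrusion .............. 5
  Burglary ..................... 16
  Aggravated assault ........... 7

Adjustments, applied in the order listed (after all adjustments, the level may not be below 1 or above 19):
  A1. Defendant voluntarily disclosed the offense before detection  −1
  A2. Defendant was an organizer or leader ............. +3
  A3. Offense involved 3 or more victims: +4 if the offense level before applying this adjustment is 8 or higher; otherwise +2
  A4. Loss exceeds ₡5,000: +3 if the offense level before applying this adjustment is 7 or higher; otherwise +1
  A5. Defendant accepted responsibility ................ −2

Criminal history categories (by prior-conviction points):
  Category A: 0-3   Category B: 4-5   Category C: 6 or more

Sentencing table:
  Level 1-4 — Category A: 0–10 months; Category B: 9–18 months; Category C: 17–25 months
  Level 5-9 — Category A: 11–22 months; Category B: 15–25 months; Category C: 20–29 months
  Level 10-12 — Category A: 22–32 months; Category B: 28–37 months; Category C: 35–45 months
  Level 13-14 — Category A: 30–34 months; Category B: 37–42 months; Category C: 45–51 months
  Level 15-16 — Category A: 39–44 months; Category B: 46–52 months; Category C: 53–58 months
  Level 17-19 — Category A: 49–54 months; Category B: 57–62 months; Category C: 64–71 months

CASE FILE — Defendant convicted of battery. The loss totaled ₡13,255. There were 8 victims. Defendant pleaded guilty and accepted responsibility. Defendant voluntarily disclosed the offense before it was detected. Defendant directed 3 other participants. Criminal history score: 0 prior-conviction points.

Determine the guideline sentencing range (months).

22-32 months

Base offense level for battery: 5.
A1 applies: 5 − 1 = 4.
A2 applies: 4 + 3 = 7.
A3 applies (level before this adjustment is 7 < 8, so +2): 7 + 2 = 9.
A4 applies (level before this adjustment is 9 ≥ 7, so +3): 9 + 3 = 12.
A5 applies: 12 − 2 = 10.
Final offense level: 10.
Criminal history: 0 prior points → Category A (0-3).
Level 10 falls in the 10-12 band.
Grid: Level 10-12 × Category A = 22-32 months.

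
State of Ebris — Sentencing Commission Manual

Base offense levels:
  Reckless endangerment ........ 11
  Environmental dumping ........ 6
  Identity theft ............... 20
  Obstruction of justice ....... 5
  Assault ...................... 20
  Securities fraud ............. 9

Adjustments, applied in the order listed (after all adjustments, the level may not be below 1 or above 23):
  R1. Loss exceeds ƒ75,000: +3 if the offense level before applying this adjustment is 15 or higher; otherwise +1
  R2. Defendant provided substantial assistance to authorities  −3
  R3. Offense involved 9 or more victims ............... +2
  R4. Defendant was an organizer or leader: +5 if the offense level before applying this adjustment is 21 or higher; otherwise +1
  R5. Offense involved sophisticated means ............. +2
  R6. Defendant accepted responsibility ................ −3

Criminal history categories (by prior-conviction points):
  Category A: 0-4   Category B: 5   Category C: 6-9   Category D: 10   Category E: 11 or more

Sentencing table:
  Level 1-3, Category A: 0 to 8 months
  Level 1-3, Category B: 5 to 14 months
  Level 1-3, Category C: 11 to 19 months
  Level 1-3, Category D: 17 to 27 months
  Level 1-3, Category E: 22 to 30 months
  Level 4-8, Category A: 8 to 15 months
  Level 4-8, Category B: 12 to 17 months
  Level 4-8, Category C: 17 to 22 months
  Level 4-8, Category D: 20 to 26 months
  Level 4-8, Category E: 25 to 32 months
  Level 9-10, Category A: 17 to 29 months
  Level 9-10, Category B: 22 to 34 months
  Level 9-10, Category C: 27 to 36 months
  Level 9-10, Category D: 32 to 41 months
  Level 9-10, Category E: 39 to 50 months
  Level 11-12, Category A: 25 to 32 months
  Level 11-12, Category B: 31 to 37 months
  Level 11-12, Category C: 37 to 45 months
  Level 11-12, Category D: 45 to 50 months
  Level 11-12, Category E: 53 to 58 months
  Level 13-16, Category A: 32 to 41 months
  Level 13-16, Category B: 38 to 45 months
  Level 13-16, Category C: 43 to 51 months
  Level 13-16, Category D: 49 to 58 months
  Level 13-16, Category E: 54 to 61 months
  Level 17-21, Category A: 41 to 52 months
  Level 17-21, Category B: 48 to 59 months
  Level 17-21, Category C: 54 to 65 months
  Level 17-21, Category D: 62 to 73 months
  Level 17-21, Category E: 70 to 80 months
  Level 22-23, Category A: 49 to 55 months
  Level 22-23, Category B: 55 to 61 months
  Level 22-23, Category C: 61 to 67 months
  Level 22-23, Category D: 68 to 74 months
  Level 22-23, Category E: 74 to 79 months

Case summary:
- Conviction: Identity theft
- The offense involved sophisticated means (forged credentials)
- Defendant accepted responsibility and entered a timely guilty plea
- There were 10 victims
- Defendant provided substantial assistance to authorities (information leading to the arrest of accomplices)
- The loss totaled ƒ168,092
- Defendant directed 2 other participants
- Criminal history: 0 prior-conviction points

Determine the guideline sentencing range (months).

49-55 months

Base offense level for identity theft: 20.
R1 applies (level before this adjustment is 20 ≥ 15, so +3): 20 + 3 = 23.
R2 applies: 23 − 3 = 20.
R3 applies: 20 + 2 = 22.
R4 applies (level before this adjustment is 22 ≥ 21, so +5): 22 + 5 = 27.
R5 applies: 27 + 2 = 29.
R6 applies: 29 − 3 = 26.
Level 26 exceeds the maximum of 23; capped at 23.
Final offense level: 23.
Criminal history: 0 prior points → Category A (0-4).
Level 23 falls in the 22-23 band.
Grid: Level 22-23 × Category A = 49-55 months.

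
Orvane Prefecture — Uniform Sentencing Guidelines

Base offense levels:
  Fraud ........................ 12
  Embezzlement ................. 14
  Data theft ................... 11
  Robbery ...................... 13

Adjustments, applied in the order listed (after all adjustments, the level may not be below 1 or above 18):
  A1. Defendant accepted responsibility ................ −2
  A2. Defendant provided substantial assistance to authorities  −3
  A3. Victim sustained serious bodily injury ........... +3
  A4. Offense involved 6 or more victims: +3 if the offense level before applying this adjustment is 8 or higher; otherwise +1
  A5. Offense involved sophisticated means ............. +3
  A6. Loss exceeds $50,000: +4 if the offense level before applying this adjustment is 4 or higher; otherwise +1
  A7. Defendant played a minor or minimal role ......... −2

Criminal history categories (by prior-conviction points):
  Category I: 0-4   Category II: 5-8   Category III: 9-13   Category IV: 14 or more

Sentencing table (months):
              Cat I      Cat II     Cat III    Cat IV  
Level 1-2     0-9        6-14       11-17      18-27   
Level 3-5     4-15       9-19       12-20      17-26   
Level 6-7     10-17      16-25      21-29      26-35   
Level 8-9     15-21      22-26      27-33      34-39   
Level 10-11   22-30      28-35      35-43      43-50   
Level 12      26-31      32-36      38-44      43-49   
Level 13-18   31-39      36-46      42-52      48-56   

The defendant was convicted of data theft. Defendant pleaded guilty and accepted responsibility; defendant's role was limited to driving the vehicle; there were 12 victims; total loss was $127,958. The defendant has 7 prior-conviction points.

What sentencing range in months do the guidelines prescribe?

36-46 months

Base offense level for data theft: 11.
A1 applies: 11 − 2 = 9.
A4 applies (level before this adjustment is 9 ≥ 8, so +3): 9 + 3 = 12.
A5 does not apply.
A6 applies (level before this adjustment is 12 ≥ 4, so +4): 12 + 4 = 16.
A7 applies: 16 − 2 = 14.
Final offense level: 14.
Criminal history: 7 prior points → Category II (5-8).
Level 14 falls in the 13-18 band.
Grid: Level 13-18 × Category II = 36-46 months.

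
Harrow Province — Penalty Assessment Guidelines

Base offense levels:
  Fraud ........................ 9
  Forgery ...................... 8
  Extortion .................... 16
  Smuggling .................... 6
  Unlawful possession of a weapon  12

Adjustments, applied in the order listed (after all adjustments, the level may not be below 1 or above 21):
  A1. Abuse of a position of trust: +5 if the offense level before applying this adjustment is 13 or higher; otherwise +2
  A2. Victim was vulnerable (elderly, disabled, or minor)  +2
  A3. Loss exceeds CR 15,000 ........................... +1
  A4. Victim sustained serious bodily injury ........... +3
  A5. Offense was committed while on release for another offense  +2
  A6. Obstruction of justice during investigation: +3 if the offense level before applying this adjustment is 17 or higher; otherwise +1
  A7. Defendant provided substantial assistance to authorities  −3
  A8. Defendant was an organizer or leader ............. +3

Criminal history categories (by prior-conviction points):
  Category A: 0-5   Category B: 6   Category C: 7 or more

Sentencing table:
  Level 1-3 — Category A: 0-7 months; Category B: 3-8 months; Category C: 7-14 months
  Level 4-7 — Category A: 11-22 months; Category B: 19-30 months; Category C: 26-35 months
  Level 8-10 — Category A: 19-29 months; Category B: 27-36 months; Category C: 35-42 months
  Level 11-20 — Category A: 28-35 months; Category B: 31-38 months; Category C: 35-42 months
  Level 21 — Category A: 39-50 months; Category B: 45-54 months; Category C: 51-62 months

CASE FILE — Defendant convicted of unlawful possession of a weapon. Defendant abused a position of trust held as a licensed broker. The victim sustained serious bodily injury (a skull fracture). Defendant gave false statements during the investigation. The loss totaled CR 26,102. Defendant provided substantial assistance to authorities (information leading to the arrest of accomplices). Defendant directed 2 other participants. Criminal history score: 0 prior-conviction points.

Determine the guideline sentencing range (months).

39-50 months

Base offense level for unlawful possession of a weapon: 12.
A1 applies (level before this adjustment is 12 < 13, so +2): 12 + 2 = 14.
A2 does not apply.
A3 applies: 14 + 1 = 15.
A4 applies: 15 + 3 = 18.
A5 does not apply.
A6 applies (level before this adjustment is 18 ≥ 17, so +3): 18 + 3 = 21.
A7 applies: 21 − 3 = 18.
A8 applies: 18 + 3 = 21.
Final offense level: 21.
Criminal history: 0 prior points → Category A (0-5).
Level 21 falls in the 21 band.
Grid: Level 21 × Category A = 39-50 months.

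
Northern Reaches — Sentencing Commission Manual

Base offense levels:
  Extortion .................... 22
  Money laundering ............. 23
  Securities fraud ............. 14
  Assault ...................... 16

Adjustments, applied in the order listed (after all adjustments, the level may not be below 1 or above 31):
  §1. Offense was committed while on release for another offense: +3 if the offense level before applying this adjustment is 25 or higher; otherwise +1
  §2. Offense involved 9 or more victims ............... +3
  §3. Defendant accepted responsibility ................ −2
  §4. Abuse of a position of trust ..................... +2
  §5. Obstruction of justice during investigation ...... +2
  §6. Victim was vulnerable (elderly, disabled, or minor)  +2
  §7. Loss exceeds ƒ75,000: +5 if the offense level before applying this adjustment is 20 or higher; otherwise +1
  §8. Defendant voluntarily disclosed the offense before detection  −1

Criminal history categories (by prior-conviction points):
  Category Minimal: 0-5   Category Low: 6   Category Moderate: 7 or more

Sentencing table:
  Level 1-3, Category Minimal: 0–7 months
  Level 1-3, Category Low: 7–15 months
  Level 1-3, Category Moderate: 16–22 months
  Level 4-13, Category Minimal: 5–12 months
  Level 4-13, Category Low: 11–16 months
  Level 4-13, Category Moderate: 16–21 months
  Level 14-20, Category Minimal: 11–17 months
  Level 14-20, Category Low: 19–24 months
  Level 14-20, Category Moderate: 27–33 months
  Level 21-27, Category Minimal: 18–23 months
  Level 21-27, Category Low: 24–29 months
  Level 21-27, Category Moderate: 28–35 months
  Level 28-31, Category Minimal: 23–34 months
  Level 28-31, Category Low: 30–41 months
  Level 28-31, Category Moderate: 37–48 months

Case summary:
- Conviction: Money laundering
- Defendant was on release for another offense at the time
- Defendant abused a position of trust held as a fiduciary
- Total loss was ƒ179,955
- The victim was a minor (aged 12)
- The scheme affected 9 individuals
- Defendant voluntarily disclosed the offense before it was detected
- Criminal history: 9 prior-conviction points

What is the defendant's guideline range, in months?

Base offense level for money laundering: 23.
§1 applies (level before this adjustment is 23 < 25, so +1): 23 + 1 = 24.
§2 applies: 24 + 3 = 27.
§3 does not apply.
§4 applies: 27 + 2 = 29.
§6 applies: 29 + 2 = 31.
§7 applies (level before this adjustment is 31 ≥ 20, so +5): 31 + 5 = 36.
§8 applies: 36 − 1 = 35.
Level 35 exceeds the maximum of 31; capped at 31.
Final offense level: 31.
Criminal history: 9 prior points → Category Moderate (7+).
Level 31 falls in the 28-31 band.
Grid: Level 28-31 × Category Moderate = 37-48 months.

37-48 months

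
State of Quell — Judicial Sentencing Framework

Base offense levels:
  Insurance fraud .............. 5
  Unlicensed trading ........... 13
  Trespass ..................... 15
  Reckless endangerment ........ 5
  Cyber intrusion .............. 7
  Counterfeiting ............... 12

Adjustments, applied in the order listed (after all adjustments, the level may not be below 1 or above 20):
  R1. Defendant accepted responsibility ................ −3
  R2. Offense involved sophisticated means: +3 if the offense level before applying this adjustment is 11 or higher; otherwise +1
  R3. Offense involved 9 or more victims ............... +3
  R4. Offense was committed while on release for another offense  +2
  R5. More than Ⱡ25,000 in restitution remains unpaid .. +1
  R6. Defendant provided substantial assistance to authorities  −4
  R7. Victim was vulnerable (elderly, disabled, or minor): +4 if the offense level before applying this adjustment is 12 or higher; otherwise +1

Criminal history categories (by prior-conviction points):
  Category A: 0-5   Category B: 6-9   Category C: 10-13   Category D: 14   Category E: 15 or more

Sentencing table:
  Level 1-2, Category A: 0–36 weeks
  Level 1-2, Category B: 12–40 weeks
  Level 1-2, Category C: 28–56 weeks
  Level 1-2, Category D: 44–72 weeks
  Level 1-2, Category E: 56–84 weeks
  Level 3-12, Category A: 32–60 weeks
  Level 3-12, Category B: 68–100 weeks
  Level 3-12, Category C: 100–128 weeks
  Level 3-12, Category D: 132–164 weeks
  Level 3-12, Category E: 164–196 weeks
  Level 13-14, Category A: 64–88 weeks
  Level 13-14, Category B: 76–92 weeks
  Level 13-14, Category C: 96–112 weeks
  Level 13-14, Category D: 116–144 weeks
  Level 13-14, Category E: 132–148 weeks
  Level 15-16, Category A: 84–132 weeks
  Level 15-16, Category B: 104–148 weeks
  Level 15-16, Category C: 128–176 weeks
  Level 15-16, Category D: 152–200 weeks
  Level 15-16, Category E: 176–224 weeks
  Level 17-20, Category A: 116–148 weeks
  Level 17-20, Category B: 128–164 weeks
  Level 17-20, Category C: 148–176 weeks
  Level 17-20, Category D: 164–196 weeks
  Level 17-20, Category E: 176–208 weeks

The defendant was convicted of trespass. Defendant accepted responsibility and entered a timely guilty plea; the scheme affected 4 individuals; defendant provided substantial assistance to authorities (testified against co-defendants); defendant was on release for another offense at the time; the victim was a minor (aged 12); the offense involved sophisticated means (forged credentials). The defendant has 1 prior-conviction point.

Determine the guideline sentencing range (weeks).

Base offense level for trespass: 15.
R1 applies: 15 − 3 = 12.
R2 applies (level before this adjustment is 12 ≥ 11, so +3): 12 + 3 = 15.
R4 applies: 15 + 2 = 17.
R5 does not apply.
R6 applies: 17 − 4 = 13.
R7 applies (level before this adjustment is 13 ≥ 12, so +4): 13 + 4 = 17.
Final offense level: 17.
Criminal history: 1 prior point → Category A (0-5).
Level 17 falls in the 17-20 band.
Grid: Level 17-20 × Category A = 116-148 weeks.

116-148 weeks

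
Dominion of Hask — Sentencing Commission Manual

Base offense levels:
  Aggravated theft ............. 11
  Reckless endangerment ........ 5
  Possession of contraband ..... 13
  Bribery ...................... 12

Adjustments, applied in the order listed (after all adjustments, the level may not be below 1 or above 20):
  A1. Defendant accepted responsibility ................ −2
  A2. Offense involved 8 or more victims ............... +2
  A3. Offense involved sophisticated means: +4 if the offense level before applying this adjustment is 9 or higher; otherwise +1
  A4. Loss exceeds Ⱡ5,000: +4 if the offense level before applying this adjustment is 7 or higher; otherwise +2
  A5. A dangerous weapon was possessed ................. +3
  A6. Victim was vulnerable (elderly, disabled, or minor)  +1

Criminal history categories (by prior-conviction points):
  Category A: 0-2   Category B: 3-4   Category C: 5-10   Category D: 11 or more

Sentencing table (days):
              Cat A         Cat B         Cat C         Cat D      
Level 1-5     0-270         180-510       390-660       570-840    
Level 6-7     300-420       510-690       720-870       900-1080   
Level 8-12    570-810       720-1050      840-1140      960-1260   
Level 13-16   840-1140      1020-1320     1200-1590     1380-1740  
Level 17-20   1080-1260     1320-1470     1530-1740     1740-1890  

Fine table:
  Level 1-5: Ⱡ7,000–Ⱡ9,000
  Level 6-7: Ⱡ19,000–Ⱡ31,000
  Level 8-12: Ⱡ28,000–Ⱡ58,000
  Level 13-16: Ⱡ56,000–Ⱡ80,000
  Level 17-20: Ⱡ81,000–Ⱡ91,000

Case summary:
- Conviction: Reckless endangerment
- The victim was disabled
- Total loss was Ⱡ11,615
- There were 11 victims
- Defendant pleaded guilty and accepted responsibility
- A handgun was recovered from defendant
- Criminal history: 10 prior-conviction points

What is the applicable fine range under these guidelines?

Ⱡ28,000–Ⱡ58,000

Base offense level for reckless endangerment: 5.
A1 applies: 5 − 2 = 3.
A2 applies: 3 + 2 = 5.
A4 applies (level before this adjustment is 5 < 7, so +2): 5 + 2 = 7.
A5 applies: 7 + 3 = 10.
A6 applies: 10 + 1 = 11.
Final offense level: 11.
Level 11 falls in the 8-12 band.
Fine table: Level 8-12 → Ⱡ28,000–Ⱡ58,000.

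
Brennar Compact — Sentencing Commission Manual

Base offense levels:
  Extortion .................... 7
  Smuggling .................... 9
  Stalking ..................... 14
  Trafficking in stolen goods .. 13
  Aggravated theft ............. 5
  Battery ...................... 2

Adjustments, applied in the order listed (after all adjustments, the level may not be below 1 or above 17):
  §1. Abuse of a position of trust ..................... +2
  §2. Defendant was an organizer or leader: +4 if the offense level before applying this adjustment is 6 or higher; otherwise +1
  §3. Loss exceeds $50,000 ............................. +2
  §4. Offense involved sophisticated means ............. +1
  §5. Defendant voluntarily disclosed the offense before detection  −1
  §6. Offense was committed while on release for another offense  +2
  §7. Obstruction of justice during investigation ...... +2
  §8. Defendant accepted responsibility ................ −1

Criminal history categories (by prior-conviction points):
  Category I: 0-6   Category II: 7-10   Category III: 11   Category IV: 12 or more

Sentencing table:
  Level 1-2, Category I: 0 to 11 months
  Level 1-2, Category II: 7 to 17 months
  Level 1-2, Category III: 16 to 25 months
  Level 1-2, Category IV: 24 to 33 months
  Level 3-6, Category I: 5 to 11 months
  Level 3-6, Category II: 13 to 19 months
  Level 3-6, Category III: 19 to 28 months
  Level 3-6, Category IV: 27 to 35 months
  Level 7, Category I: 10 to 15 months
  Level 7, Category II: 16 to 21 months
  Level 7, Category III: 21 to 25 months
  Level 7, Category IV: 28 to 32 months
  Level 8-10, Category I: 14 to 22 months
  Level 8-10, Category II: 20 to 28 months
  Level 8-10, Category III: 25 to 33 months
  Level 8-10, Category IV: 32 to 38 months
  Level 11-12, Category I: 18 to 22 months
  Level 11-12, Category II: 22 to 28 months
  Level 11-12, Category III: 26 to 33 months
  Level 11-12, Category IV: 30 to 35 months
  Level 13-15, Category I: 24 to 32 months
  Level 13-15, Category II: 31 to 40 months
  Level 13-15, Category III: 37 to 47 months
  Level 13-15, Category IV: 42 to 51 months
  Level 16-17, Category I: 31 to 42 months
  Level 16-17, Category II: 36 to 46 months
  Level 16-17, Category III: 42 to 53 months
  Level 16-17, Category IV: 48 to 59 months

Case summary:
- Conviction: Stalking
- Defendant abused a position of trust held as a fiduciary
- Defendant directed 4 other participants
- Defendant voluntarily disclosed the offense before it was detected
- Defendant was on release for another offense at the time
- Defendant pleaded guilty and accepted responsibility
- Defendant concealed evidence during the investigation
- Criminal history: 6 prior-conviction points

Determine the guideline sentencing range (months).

31-42 months

Base offense level for stalking: 14.
§1 applies: 14 + 2 = 16.
§2 applies (level before this adjustment is 16 ≥ 6, so +4): 16 + 4 = 20.
§3 does not apply.
§4 does not apply.
§5 applies: 20 − 1 = 19.
§6 applies: 19 + 2 = 21.
§7 applies: 21 + 2 = 23.
§8 applies: 23 − 1 = 22.
Level 22 exceeds the maximum of 17; capped at 17.
Final offense level: 17.
Criminal history: 6 prior points → Category I (0-6).
Level 17 falls in the 16-17 band.
Grid: Level 16-17 × Category I = 31-42 months.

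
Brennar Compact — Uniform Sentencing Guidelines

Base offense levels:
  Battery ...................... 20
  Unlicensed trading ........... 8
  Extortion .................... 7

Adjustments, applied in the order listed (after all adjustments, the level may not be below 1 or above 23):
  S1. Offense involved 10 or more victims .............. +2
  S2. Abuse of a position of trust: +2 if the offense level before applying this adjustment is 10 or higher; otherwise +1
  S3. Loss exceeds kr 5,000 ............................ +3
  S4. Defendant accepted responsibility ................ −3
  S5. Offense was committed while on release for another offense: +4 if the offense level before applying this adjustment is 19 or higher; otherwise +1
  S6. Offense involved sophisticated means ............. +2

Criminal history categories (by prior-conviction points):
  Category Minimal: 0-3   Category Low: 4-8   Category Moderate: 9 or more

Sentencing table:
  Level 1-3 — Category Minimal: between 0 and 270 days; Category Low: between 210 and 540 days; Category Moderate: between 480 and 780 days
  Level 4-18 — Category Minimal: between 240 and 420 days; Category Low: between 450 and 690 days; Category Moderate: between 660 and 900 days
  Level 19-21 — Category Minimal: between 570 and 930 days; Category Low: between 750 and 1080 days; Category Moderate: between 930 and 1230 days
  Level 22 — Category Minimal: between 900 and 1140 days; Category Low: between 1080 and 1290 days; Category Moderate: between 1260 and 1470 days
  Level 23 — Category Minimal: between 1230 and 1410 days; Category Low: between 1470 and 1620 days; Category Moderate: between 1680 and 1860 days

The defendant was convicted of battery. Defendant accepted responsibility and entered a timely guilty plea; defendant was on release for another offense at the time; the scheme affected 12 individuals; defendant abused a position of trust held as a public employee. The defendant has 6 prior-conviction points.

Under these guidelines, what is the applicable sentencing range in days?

1470-1620 days

Base offense level for battery: 20.
S1 applies: 20 + 2 = 22.
S2 applies (level before this adjustment is 22 ≥ 10, so +2): 22 + 2 = 24.
S3 does not apply.
S4 applies: 24 − 3 = 21.
S5 applies (level before this adjustment is 21 ≥ 19, so +4): 21 + 4 = 25.
Level 25 exceeds the maximum of 23; capped at 23.
Final offense level: 23.
Criminal history: 6 prior points → Category Low (4-8).
Level 23 falls in the 23 band.
Grid: Level 23 × Category Low = 1470-1620 days.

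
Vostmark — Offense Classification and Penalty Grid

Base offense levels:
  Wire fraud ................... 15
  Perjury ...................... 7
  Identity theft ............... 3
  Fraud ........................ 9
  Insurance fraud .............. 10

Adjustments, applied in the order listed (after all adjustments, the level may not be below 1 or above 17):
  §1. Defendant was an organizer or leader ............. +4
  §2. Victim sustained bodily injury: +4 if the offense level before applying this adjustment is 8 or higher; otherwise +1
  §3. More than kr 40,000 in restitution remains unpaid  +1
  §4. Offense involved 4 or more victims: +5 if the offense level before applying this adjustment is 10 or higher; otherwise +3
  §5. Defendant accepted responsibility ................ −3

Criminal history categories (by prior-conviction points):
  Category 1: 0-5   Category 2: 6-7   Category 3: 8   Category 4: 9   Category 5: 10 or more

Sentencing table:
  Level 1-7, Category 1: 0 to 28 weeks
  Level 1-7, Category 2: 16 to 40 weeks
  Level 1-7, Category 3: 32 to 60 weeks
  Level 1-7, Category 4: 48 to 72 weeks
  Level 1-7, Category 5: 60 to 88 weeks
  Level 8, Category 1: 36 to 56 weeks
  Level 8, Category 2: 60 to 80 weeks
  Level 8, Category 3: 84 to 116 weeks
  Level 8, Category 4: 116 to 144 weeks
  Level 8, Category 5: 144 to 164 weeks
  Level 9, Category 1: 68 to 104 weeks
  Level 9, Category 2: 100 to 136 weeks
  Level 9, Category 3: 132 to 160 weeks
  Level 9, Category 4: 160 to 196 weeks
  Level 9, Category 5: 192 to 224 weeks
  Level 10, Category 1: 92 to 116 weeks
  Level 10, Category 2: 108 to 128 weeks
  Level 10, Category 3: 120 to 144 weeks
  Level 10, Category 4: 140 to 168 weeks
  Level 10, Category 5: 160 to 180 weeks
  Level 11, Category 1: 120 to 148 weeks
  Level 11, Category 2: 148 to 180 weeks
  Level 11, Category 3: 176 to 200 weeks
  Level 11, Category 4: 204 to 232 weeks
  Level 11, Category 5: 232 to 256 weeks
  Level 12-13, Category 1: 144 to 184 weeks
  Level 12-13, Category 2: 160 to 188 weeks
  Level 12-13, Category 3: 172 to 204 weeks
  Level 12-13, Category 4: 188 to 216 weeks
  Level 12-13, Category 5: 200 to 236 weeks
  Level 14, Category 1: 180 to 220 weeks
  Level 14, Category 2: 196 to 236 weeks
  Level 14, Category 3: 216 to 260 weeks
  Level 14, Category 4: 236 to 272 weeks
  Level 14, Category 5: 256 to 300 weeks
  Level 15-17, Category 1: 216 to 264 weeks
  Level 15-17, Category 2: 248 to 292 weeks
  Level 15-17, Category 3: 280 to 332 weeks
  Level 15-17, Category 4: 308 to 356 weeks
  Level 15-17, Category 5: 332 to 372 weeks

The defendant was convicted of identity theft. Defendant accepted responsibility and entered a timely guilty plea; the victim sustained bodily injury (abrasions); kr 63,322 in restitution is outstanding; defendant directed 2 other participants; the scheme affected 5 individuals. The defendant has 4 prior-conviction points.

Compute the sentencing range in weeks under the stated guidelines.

Base offense level for identity theft: 3.
§1 applies: 3 + 4 = 7.
§2 applies (level before this adjustment is 7 < 8, so +1): 7 + 1 = 8.
§3 applies: 8 + 1 = 9.
§4 applies (level before this adjustment is 9 < 10, so +3): 9 + 3 = 12.
§5 applies: 12 − 3 = 9.
Final offense level: 9.
Criminal history: 4 prior points → Category 1 (0-5).
Level 9 falls in the 9 band.
Grid: Level 9 × Category 1 = 68-104 weeks.

68-104 weeks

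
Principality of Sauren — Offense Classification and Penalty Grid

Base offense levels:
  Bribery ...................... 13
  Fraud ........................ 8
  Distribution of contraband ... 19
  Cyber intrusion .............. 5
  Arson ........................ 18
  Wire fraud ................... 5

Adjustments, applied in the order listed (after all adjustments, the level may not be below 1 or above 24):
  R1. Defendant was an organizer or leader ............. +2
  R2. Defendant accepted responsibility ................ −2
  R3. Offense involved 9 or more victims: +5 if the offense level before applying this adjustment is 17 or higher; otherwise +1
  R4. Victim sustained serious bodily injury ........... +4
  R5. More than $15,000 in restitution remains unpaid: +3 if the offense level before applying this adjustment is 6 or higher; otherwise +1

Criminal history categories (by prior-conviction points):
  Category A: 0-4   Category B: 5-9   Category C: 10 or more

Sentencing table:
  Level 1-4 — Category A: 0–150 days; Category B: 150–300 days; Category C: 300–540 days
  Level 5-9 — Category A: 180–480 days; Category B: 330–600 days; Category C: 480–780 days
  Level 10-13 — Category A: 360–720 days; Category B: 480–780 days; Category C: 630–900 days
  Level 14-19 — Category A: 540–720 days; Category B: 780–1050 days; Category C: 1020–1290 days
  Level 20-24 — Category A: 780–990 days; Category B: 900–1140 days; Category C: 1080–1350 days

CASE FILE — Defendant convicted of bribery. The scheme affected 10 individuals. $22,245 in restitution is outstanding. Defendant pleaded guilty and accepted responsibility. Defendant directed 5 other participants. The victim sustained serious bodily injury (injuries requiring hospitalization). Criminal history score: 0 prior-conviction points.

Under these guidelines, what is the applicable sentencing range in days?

Base offense level for bribery: 13.
R1 applies: 13 + 2 = 15.
R2 applies: 15 − 2 = 13.
R3 applies (level before this adjustment is 13 < 17, so +1): 13 + 1 = 14.
R4 applies: 14 + 4 = 18.
R5 applies (level before this adjustment is 18 ≥ 6, so +3): 18 + 3 = 21.
Final offense level: 21.
Criminal history: 0 prior points → Category A (0-4).
Level 21 falls in the 20-24 band.
Grid: Level 20-24 × Category A = 780-990 days.

780-990 days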